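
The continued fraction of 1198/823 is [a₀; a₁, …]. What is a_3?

7

1198 = 1·823 + 375   →  a_0 = 1
823 = 2·375 + 73   →  a_1 = 2
375 = 5·73 + 10   →  a_2 = 5
73 = 7·10 + 3   →  a_3 = 7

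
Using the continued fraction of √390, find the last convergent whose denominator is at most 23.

√390 = [19; 1, 2, 1, 38, …] (period length 4).
Convergents:
  p_0/q_0 = 19/1
  p_1/q_1 = 20/1
  p_2/q_2 = 59/3
  p_3/q_3 = 79/4
  p_4/q_4 = 3061/155
q_3 = 4 ≤ 23 < 155 = q_4, so the answer is 79/4.

79/4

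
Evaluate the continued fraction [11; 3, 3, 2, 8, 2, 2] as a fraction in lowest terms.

Fold from the inside: start with 2/1.
  2 + 1/2 = 5/2
  8 + 2/5 = 42/5
  2 + 5/42 = 89/42
  3 + 42/89 = 309/89
  3 + 89/309 = 1016/309
  11 + 309/1016 = 11485/1016

11485/1016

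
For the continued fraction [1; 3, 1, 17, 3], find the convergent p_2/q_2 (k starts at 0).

5/4

Using pₖ = aₖpₖ₋₁ + pₖ₋₂, qₖ = aₖqₖ₋₁ + qₖ₋₂ (with p₋₁=1, p₋₂=0, q₋₁=0, q₋₂=1):
  k=0: a=1, p=1, q=1
  k=1: a=3, p=4, q=3
  k=2: a=1, p=5, q=4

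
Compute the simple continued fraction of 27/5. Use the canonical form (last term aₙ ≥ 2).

27 = 5×5 + 2
5 = 2×2 + 1
2 = 2×1 + 0  (stop)
So 27/5 = [5; 2, 2].

[5; 2, 2]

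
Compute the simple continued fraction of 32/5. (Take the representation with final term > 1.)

[6; 2, 2]

32 = 6*5 + 2
5 = 2*2 + 1
2 = 2*1 + 0  (stop)
So 32/5 = [6; 2, 2].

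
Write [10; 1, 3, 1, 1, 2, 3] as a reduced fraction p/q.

841/78

Fold from the inside: start with 3/1.
  2 + 1/3 = 7/3
  1 + 3/7 = 10/7
  1 + 7/10 = 17/10
  3 + 10/17 = 61/17
  1 + 17/61 = 78/61
  10 + 61/78 = 841/78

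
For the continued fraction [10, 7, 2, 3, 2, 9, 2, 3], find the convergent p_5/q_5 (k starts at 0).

11381/1123

Using pₖ = aₖpₖ₋₁ + pₖ₋₂, qₖ = aₖqₖ₋₁ + qₖ₋₂ (with p₋₁=1, p₋₂=0, q₋₁=0, q₋₂=1):
  k=0: a=10, p=10, q=1
  k=1: a=7, p=71, q=7
  k=2: a=2, p=152, q=15
  k=3: a=3, p=527, q=52
  k=4: a=2, p=1206, q=119
  k=5: a=9, p=11381, q=1123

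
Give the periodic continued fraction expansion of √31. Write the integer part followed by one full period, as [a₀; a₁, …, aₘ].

[5; 1, 1, 3, 5, 3, 1, 1, 10]

a₀ = ⌊√31⌋ = 5.
With m₀=0, d₀=1 and mₖ₊₁ = dₖaₖ − mₖ, dₖ₊₁ = (n − mₖ₊₁²)/dₖ, aₖ₊₁ = ⌊(a₀+mₖ₊₁)/dₖ₊₁⌋:
  k=1: m=5, d=6, a=1
  k=2: m=1, d=5, a=1
  k=3: m=4, d=3, a=3
  k=4: m=5, d=2, a=5
  k=5: m=5, d=3, a=3
  k=6: m=4, d=5, a=1
  k=7: m=1, d=6, a=1
  k=8: m=5, d=1, a=10
d=1 and a=2a₀=10 at k=8, so the next step gives (m, d) = (5, 6) again — its k=1 value — and the period has length 8.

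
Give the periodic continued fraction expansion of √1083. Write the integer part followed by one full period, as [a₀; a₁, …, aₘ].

a₀ = ⌊√1083⌋ = 32.
With m₀=0, d₀=1 and mₖ₊₁ = dₖaₖ − mₖ, dₖ₊₁ = (n − mₖ₊₁²)/dₖ, aₖ₊₁ = ⌊(a₀+mₖ₊₁)/dₖ₊₁⌋:
  k=1: m=32, d=59, a=1
  k=2: m=27, d=6, a=9
  k=3: m=27, d=59, a=1
  k=4: m=32, d=1, a=64
d=1 and a=2a₀=64 at k=4, so the next step gives (m, d) = (32, 59) again — its k=1 value — and the period has length 4.

[32; 1, 9, 1, 64]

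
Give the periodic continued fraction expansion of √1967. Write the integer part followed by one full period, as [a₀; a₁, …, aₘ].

a₀ = ⌊√1967⌋ = 44.
With m₀=0, d₀=1 and mₖ₊₁ = dₖaₖ − mₖ, dₖ₊₁ = (n − mₖ₊₁²)/dₖ, aₖ₊₁ = ⌊(a₀+mₖ₊₁)/dₖ₊₁⌋:
  k=1: m=44, d=31, a=2
  k=2: m=18, d=53, a=1
  k=3: m=35, d=14, a=5
  k=4: m=35, d=53, a=1
  k=5: m=18, d=31, a=2
  k=6: m=44, d=1, a=88
d=1 and a=2a₀=88 at k=6, so the next step gives (m, d) = (44, 31) again — its k=1 value — and the period has length 6.

[44; 2, 1, 5, 1, 2, 88]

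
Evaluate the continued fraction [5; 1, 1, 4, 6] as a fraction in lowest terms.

Fold from the inside: start with 6/1.
  4 + 1/6 = 25/6
  1 + 6/25 = 31/25
  1 + 25/31 = 56/31
  5 + 31/56 = 311/56

311/56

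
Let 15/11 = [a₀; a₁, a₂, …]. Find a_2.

1

15 = 1·11 + 4   →  a_0 = 1
11 = 2·4 + 3   →  a_1 = 2
4 = 1·3 + 1   →  a_2 = 1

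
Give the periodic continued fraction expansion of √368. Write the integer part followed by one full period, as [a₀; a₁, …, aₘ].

a₀ = ⌊√368⌋ = 19.

[19; 5, 2, 5, 38]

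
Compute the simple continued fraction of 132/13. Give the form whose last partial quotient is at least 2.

132 = 10·13 + 2
13 = 6·2 + 1
2 = 2·1 + 0  (stop)
So 132/13 = [10; 6, 2].

[10; 6, 2]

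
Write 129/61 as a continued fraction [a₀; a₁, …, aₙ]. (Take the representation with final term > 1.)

129 = 2*61 + 7
61 = 8*7 + 5
7 = 1*5 + 2
5 = 2*2 + 1
2 = 2*1 + 0  (stop)
So 129/61 = [2; 8, 1, 2, 2].

[2; 8, 1, 2, 2]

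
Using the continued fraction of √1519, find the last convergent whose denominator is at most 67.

1520/39

√1519 = [38; 1, 37, 1, 76, …] (period length 4).
Convergents:
  p_0/q_0 = 38/1
  p_1/q_1 = 39/1
  p_2/q_2 = 1481/38
  p_3/q_3 = 1520/39
  p_4/q_4 = 117001/3002
q_3 = 39 ≤ 67 < 3002 = q_4, so the answer is 1520/39.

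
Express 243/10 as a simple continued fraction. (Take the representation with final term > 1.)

243 = 24×10 + 3
10 = 3×3 + 1
3 = 3×1 + 0  (stop)
So 243/10 = [24; 3, 3].

[24; 3, 3]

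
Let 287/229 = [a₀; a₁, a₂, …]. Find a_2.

287 = 1·229 + 58   →  a_0 = 1
229 = 3·58 + 55   →  a_1 = 3
58 = 1·55 + 3   →  a_2 = 1

1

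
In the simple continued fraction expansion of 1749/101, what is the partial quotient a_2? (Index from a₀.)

6

1749 = 17·101 + 32   →  a_0 = 17
101 = 3·32 + 5   →  a_1 = 3
32 = 6·5 + 2   →  a_2 = 6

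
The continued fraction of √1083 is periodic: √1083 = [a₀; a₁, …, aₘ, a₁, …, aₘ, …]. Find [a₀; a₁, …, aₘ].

[32; 1, 9, 1, 64]

a₀ = ⌊√1083⌋ = 32.
With m₀=0, d₀=1 and mₖ₊₁ = dₖaₖ − mₖ, dₖ₊₁ = (n − mₖ₊₁²)/dₖ, aₖ₊₁ = ⌊(a₀+mₖ₊₁)/dₖ₊₁⌋:
  k=1: m=32, d=59, a=1
  k=2: m=27, d=6, a=9
  k=3: m=27, d=59, a=1
  k=4: m=32, d=1, a=64
d=1 and a=2a₀=64 at k=4, so the next step gives (m, d) = (32, 59) again — its k=1 value — and the period has length 4.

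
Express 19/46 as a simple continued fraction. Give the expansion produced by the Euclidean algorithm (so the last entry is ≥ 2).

[0; 2, 2, 2, 1, 2]

19 = 0*46 + 19
46 = 2*19 + 8
19 = 2*8 + 3
8 = 2*3 + 2
3 = 1*2 + 1
2 = 2*1 + 0  (stop)
So 19/46 = [0; 2, 2, 2, 1, 2].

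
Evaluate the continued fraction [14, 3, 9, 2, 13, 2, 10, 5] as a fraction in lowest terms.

Using pₖ = aₖpₖ₋₁ + pₖ₋₂ and qₖ = aₖqₖ₋₁ + qₖ₋₂:
  k=0: a=14, p=14, q=1
  k=1: a=3, p=43, q=3
  k=2: a=9, p=401, q=28
  k=3: a=2, p=845, q=59
  k=4: a=13, p=11386, q=795
  k=5: a=2, p=23617, q=1649
  k=6: a=10, p=247556, q=17285
  k=7: a=5, p=1261397, q=88074

1261397/88074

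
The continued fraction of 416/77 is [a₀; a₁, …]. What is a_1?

416 = 5·77 + 31   →  a_0 = 5
77 = 2·31 + 15   →  a_1 = 2

2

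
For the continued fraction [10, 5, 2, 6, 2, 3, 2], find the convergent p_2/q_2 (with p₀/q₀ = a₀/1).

Using pₖ = aₖpₖ₋₁ + pₖ₋₂, qₖ = aₖqₖ₋₁ + qₖ₋₂ (with p₋₁=1, p₋₂=0, q₋₁=0, q₋₂=1):
  k=0: a=10, p=10, q=1
  k=1: a=5, p=51, q=5
  k=2: a=2, p=112, q=11

112/11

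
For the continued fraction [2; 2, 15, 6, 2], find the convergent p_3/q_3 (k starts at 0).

467/188

Using pₖ = aₖpₖ₋₁ + pₖ₋₂, qₖ = aₖqₖ₋₁ + qₖ₋₂ (with p₋₁=1, p₋₂=0, q₋₁=0, q₋₂=1):
  k=0: a=2, p=2, q=1
  k=1: a=2, p=5, q=2
  k=2: a=15, p=77, q=31
  k=3: a=6, p=467, q=188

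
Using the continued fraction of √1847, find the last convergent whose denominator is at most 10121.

√1847 = [42; 1, 41, 1, 84, …] (period length 4).
Convergents:
  p_0/q_0 = 42/1
  p_1/q_1 = 43/1
  p_2/q_2 = 1805/42
  p_3/q_3 = 1848/43
  p_4/q_4 = 157037/3654
  p_5/q_5 = 158885/3697
  p_6/q_6 = 6671322/155231
q_5 = 3697 ≤ 10121 < 155231 = q_6, so the answer is 158885/3697.

158885/3697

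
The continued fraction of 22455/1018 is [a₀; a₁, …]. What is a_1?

22455 = 22·1018 + 59   →  a_0 = 22
1018 = 17·59 + 15   →  a_1 = 17

17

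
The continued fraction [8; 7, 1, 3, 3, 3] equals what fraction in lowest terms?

Using pₖ = aₖpₖ₋₁ + pₖ₋₂ and qₖ = aₖqₖ₋₁ + qₖ₋₂:
  k=0: a=8, p=8, q=1
  k=1: a=7, p=57, q=7
  k=2: a=1, p=65, q=8
  k=3: a=3, p=252, q=31
  k=4: a=3, p=821, q=101
  k=5: a=3, p=2715, q=334

2715/334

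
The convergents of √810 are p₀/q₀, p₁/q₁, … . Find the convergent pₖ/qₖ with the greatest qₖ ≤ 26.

√810 = [28; 2, 5, 1, 4, 1, 5, 2, 56, …] (period length 8).
Convergents:
  p_0/q_0 = 28/1
  p_1/q_1 = 57/2
  p_2/q_2 = 313/11
  p_3/q_3 = 370/13
  p_4/q_4 = 1793/63
q_3 = 13 ≤ 26 < 63 = q_4, so the answer is 370/13.

370/13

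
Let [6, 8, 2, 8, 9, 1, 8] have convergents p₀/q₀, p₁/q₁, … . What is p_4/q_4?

Using pₖ = aₖpₖ₋₁ + pₖ₋₂, qₖ = aₖqₖ₋₁ + qₖ₋₂ (with p₋₁=1, p₋₂=0, q₋₁=0, q₋₂=1):
  k=0: a=6, p=6, q=1
  k=1: a=8, p=49, q=8
  k=2: a=2, p=104, q=17
  k=3: a=8, p=881, q=144
  k=4: a=9, p=8033, q=1313

8033/1313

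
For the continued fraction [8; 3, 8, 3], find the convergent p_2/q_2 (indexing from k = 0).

Using pₖ = aₖpₖ₋₁ + pₖ₋₂, qₖ = aₖqₖ₋₁ + qₖ₋₂ (with p₋₁=1, p₋₂=0, q₋₁=0, q₋₂=1):
  k=0: a=8, p=8, q=1
  k=1: a=3, p=25, q=3
  k=2: a=8, p=208, q=25

208/25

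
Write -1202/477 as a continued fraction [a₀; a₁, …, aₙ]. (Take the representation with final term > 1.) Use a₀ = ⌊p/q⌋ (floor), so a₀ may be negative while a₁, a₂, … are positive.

[-3; 2, 12, 19]

-1202 = -3·477 + 229
477 = 2·229 + 19
229 = 12·19 + 1
19 = 19·1 + 0  (stop)
So -1202/477 = [-3; 2, 12, 19].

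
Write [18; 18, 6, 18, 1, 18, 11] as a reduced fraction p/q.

7898922/437491

Using pₖ = aₖpₖ₋₁ + pₖ₋₂ and qₖ = aₖqₖ₋₁ + qₖ₋₂:
  k=0: a=18, p=18, q=1
  k=1: a=18, p=325, q=18
  k=2: a=6, p=1968, q=109
  k=3: a=18, p=35749, q=1980
  k=4: a=1, p=37717, q=2089
  k=5: a=18, p=714655, q=39582
  k=6: a=11, p=7898922, q=437491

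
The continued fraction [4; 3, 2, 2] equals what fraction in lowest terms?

73/17

Fold from the inside: start with 2/1.
  2 + 1/2 = 5/2
  3 + 2/5 = 17/5
  4 + 5/17 = 73/17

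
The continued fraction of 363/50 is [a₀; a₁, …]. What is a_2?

1

363 = 7·50 + 13   →  a_0 = 7
50 = 3·13 + 11   →  a_1 = 3
13 = 1·11 + 2   →  a_2 = 1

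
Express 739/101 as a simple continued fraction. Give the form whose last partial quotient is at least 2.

[7; 3, 6, 2, 2]

739 = 7*101 + 32
101 = 3*32 + 5
32 = 6*5 + 2
5 = 2*2 + 1
2 = 2*1 + 0  (stop)
So 739/101 = [7; 3, 6, 2, 2].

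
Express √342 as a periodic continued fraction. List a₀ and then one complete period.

a₀ = ⌊√342⌋ = 18.
With m₀=0, d₀=1 and mₖ₊₁ = dₖaₖ − mₖ, dₖ₊₁ = (n − mₖ₊₁²)/dₖ, aₖ₊₁ = ⌊(a₀+mₖ₊₁)/dₖ₊₁⌋:
  k=1: m=18, d=18, a=2
  k=2: m=18, d=1, a=36
d=1 and a=2a₀=36 at k=2, so the next step gives (m, d) = (18, 18) again — its k=1 value — and the period has length 2.

[18; 2, 36]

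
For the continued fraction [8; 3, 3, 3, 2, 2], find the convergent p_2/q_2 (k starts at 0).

83/10

Using pₖ = aₖpₖ₋₁ + pₖ₋₂, qₖ = aₖqₖ₋₁ + qₖ₋₂ (with p₋₁=1, p₋₂=0, q₋₁=0, q₋₂=1):
  k=0: a=8, p=8, q=1
  k=1: a=3, p=25, q=3
  k=2: a=3, p=83, q=10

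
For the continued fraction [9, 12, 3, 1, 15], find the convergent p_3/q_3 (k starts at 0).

Using pₖ = aₖpₖ₋₁ + pₖ₋₂, qₖ = aₖqₖ₋₁ + qₖ₋₂ (with p₋₁=1, p₋₂=0, q₋₁=0, q₋₂=1):
  k=0: a=9, p=9, q=1
  k=1: a=12, p=109, q=12
  k=2: a=3, p=336, q=37
  k=3: a=1, p=445, q=49

445/49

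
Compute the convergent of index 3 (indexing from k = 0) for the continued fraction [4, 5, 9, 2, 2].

Using pₖ = aₖpₖ₋₁ + pₖ₋₂, qₖ = aₖqₖ₋₁ + qₖ₋₂ (with p₋₁=1, p₋₂=0, q₋₁=0, q₋₂=1):
  k=0: a=4, p=4, q=1
  k=1: a=5, p=21, q=5
  k=2: a=9, p=193, q=46
  k=3: a=2, p=407, q=97

407/97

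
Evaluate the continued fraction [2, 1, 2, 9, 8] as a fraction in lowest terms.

Fold from the inside: start with 8/1.
  9 + 1/8 = 73/8
  2 + 8/73 = 154/73
  1 + 73/154 = 227/154
  2 + 154/227 = 608/227

608/227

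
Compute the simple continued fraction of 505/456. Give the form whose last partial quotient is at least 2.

505 = 1×456 + 49
456 = 9×49 + 15
49 = 3×15 + 4
15 = 3×4 + 3
4 = 1×3 + 1
3 = 3×1 + 0  (stop)
So 505/456 = [1; 9, 3, 3, 1, 3].

[1; 9, 3, 3, 1, 3]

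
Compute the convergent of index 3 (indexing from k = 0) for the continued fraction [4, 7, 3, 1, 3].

120/29

Using pₖ = aₖpₖ₋₁ + pₖ₋₂, qₖ = aₖqₖ₋₁ + qₖ₋₂ (with p₋₁=1, p₋₂=0, q₋₁=0, q₋₂=1):
  k=0: a=4, p=4, q=1
  k=1: a=7, p=29, q=7
  k=2: a=3, p=91, q=22
  k=3: a=1, p=120, q=29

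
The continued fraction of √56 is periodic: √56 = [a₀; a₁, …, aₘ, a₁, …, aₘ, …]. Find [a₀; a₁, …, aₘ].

a₀ = ⌊√56⌋ = 7.

[7; 2, 14]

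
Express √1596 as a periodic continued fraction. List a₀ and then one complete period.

a₀ = ⌊√1596⌋ = 39.
With m₀=0, d₀=1 and mₖ₊₁ = dₖaₖ − mₖ, dₖ₊₁ = (n − mₖ₊₁²)/dₖ, aₖ₊₁ = ⌊(a₀+mₖ₊₁)/dₖ₊₁⌋:
  k=1: m=39, d=75, a=1
  k=2: m=36, d=4, a=18
  k=3: m=36, d=75, a=1
  k=4: m=39, d=1, a=78
d=1 and a=2a₀=78 at k=4, so the next step gives (m, d) = (39, 75) again — its k=1 value — and the period has length 4.

[39; 1, 18, 1, 78]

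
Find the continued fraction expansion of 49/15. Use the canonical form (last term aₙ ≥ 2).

[3; 3, 1, 3]

49 = 3·15 + 4
15 = 3·4 + 3
4 = 1·3 + 1
3 = 3·1 + 0  (stop)
So 49/15 = [3; 3, 1, 3].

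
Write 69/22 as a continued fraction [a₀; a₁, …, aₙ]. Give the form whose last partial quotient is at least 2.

[3; 7, 3]

69 = 3×22 + 3
22 = 7×3 + 1
3 = 3×1 + 0  (stop)
So 69/22 = [3; 7, 3].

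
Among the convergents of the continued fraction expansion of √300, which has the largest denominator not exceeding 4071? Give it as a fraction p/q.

√300 = [17; 3, 8, 3, 34, …] (period length 4).
Convergents:
  p_0/q_0 = 17/1
  p_1/q_1 = 52/3
  p_2/q_2 = 433/25
  p_3/q_3 = 1351/78
  p_4/q_4 = 46367/2677
  p_5/q_5 = 140452/8109
q_4 = 2677 ≤ 4071 < 8109 = q_5, so the answer is 46367/2677.

46367/2677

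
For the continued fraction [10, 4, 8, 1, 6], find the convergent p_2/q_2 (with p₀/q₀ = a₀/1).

Using pₖ = aₖpₖ₋₁ + pₖ₋₂, qₖ = aₖqₖ₋₁ + qₖ₋₂ (with p₋₁=1, p₋₂=0, q₋₁=0, q₋₂=1):
  k=0: a=10, p=10, q=1
  k=1: a=4, p=41, q=4
  k=2: a=8, p=338, q=33

338/33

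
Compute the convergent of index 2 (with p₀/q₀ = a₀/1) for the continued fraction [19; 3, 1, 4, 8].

Using pₖ = aₖpₖ₋₁ + pₖ₋₂, qₖ = aₖqₖ₋₁ + qₖ₋₂ (with p₋₁=1, p₋₂=0, q₋₁=0, q₋₂=1):
  k=0: a=19, p=19, q=1
  k=1: a=3, p=58, q=3
  k=2: a=1, p=77, q=4

77/4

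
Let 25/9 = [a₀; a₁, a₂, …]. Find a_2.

3

25 = 2·9 + 7   →  a_0 = 2
9 = 1·7 + 2   →  a_1 = 1
7 = 3·2 + 1   →  a_2 = 3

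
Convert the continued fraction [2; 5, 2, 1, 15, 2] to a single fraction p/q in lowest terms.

1133/518

Fold from the inside: start with 2/1.
  15 + 1/2 = 31/2
  1 + 2/31 = 33/31
  2 + 31/33 = 97/33
  5 + 33/97 = 518/97
  2 + 97/518 = 1133/518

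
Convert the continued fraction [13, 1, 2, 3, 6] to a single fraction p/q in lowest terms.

Fold from the inside: start with 6/1.
  3 + 1/6 = 19/6
  2 + 6/19 = 44/19
  1 + 19/44 = 63/44
  13 + 44/63 = 863/63

863/63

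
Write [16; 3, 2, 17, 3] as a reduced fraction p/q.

6075/373

Fold from the inside: start with 3/1.
  17 + 1/3 = 52/3
  2 + 3/52 = 107/52
  3 + 52/107 = 373/107
  16 + 107/373 = 6075/373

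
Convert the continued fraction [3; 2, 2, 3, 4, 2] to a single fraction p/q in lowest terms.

Fold from the inside: start with 2/1.
  4 + 1/2 = 9/2
  3 + 2/9 = 29/9
  2 + 9/29 = 67/29
  2 + 29/67 = 163/67
  3 + 67/163 = 556/163

556/163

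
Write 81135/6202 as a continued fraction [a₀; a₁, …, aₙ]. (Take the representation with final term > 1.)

[13; 12, 5, 2, 2, 2, 3, 2]

81135 = 13*6202 + 509
6202 = 12*509 + 94
509 = 5*94 + 39
94 = 2*39 + 16
39 = 2*16 + 7
16 = 2*7 + 2
7 = 3*2 + 1
2 = 2*1 + 0  (stop)
So 81135/6202 = [13; 12, 5, 2, 2, 2, 3, 2].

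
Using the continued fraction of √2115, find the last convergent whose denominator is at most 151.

√2115 = [45; 1, 90, …] (period length 2).
Convergents:
  p_0/q_0 = 45/1
  p_1/q_1 = 46/1
  p_2/q_2 = 4185/91
  p_3/q_3 = 4231/92
  p_4/q_4 = 384975/8371
q_3 = 92 ≤ 151 < 8371 = q_4, so the answer is 4231/92.

4231/92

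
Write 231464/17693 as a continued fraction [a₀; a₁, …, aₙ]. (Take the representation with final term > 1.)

[13; 12, 6, 4, 11, 2, 2]

231464 = 13·17693 + 1455
17693 = 12·1455 + 233
1455 = 6·233 + 57
233 = 4·57 + 5
57 = 11·5 + 2
5 = 2·2 + 1
2 = 2·1 + 0  (stop)
So 231464/17693 = [13; 12, 6, 4, 11, 2, 2].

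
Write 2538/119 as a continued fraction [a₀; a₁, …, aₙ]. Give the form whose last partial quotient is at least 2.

2538 = 21·119 + 39
119 = 3·39 + 2
39 = 19·2 + 1
2 = 2·1 + 0  (stop)
So 2538/119 = [21; 3, 19, 2].

[21; 3, 19, 2]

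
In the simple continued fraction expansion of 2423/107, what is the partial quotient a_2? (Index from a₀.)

2423 = 22·107 + 69   →  a_0 = 22
107 = 1·69 + 38   →  a_1 = 1
69 = 1·38 + 31   →  a_2 = 1

1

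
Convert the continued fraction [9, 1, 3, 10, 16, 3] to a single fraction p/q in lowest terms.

19717/2021

Fold from the inside: start with 3/1.
  16 + 1/3 = 49/3
  10 + 3/49 = 493/49
  3 + 49/493 = 1528/493
  1 + 493/1528 = 2021/1528
  9 + 1528/2021 = 19717/2021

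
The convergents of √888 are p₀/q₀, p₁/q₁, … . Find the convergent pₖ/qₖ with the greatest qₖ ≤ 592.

8910/299

√888 = [29; 1, 3, 1, 58, …] (period length 4).
Convergents:
  p_0/q_0 = 29/1
  p_1/q_1 = 30/1
  p_2/q_2 = 119/4
  p_3/q_3 = 149/5
  p_4/q_4 = 8761/294
  p_5/q_5 = 8910/299
  p_6/q_6 = 35491/1191
q_5 = 299 ≤ 592 < 1191 = q_6, so the answer is 8910/299.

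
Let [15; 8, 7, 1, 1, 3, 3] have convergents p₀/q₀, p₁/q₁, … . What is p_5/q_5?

6518/431

Using pₖ = aₖpₖ₋₁ + pₖ₋₂, qₖ = aₖqₖ₋₁ + qₖ₋₂ (with p₋₁=1, p₋₂=0, q₋₁=0, q₋₂=1):
  k=0: a=15, p=15, q=1
  k=1: a=8, p=121, q=8
  k=2: a=7, p=862, q=57
  k=3: a=1, p=983, q=65
  k=4: a=1, p=1845, q=122
  k=5: a=3, p=6518, q=431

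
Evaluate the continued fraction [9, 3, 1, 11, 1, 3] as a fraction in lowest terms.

1851/200

Fold from the inside: start with 3/1.
  1 + 1/3 = 4/3
  11 + 3/4 = 47/4
  1 + 4/47 = 51/47
  3 + 47/51 = 200/51
  9 + 51/200 = 1851/200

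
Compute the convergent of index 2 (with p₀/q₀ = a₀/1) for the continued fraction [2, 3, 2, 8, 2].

16/7

Using pₖ = aₖpₖ₋₁ + pₖ₋₂, qₖ = aₖqₖ₋₁ + qₖ₋₂ (with p₋₁=1, p₋₂=0, q₋₁=0, q₋₂=1):
  k=0: a=2, p=2, q=1
  k=1: a=3, p=7, q=3
  k=2: a=2, p=16, q=7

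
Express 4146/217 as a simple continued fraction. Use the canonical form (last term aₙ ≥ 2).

4146 = 19×217 + 23
217 = 9×23 + 10
23 = 2×10 + 3
10 = 3×3 + 1
3 = 3×1 + 0  (stop)
So 4146/217 = [19; 9, 2, 3, 3].

[19; 9, 2, 3, 3]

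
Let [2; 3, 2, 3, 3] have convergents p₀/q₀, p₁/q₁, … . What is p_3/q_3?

55/24

Using pₖ = aₖpₖ₋₁ + pₖ₋₂, qₖ = aₖqₖ₋₁ + qₖ₋₂ (with p₋₁=1, p₋₂=0, q₋₁=0, q₋₂=1):
  k=0: a=2, p=2, q=1
  k=1: a=3, p=7, q=3
  k=2: a=2, p=16, q=7
  k=3: a=3, p=55, q=24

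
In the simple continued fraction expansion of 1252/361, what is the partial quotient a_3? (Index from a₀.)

1252 = 3·361 + 169   →  a_0 = 3
361 = 2·169 + 23   →  a_1 = 2
169 = 7·23 + 8   →  a_2 = 7
23 = 2·8 + 7   →  a_3 = 2

2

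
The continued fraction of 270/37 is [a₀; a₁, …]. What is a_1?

270 = 7·37 + 11   →  a_0 = 7
37 = 3·11 + 4   →  a_1 = 3

3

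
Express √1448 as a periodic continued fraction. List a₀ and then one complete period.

a₀ = ⌊√1448⌋ = 38.
With m₀=0, d₀=1 and mₖ₊₁ = dₖaₖ − mₖ, dₖ₊₁ = (n − mₖ₊₁²)/dₖ, aₖ₊₁ = ⌊(a₀+mₖ₊₁)/dₖ₊₁⌋:
  k=1: m=38, d=4, a=19
  k=2: m=38, d=1, a=76
d=1 and a=2a₀=76 at k=2, so the next step gives (m, d) = (38, 4) again — its k=1 value — and the period has length 2.

[38; 19, 76]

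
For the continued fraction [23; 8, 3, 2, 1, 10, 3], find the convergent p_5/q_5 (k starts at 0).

20531/888

Using pₖ = aₖpₖ₋₁ + pₖ₋₂, qₖ = aₖqₖ₋₁ + qₖ₋₂ (with p₋₁=1, p₋₂=0, q₋₁=0, q₋₂=1):
  k=0: a=23, p=23, q=1
  k=1: a=8, p=185, q=8
  k=2: a=3, p=578, q=25
  k=3: a=2, p=1341, q=58
  k=4: a=1, p=1919, q=83
  k=5: a=10, p=20531, q=888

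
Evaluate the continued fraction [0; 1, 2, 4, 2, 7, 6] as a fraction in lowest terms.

Using pₖ = aₖpₖ₋₁ + pₖ₋₂ and qₖ = aₖqₖ₋₁ + qₖ₋₂:
  k=0: a=0, p=0, q=1
  k=1: a=1, p=1, q=1
  k=2: a=2, p=2, q=3
  k=3: a=4, p=9, q=13
  k=4: a=2, p=20, q=29
  k=5: a=7, p=149, q=216
  k=6: a=6, p=914, q=1325

914/1325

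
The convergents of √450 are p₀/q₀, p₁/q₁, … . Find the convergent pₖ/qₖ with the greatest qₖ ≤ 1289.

√450 = [21; 4, 1, 2, 4, 2, 1, 4, 42, …] (period length 8).
Convergents:
  p_0/q_0 = 21/1
  p_1/q_1 = 85/4
  p_2/q_2 = 106/5
  p_3/q_3 = 297/14
  p_4/q_4 = 1294/61
  p_5/q_5 = 2885/136
  p_6/q_6 = 4179/197
  p_7/q_7 = 19601/924
  p_8/q_8 = 827421/39005
q_7 = 924 ≤ 1289 < 39005 = q_8, so the answer is 19601/924.

19601/924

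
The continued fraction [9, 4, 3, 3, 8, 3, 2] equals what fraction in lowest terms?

23866/2585

Fold from the inside: start with 2/1.
  3 + 1/2 = 7/2
  8 + 2/7 = 58/7
  3 + 7/58 = 181/58
  3 + 58/181 = 601/181
  4 + 181/601 = 2585/601
  9 + 601/2585 = 23866/2585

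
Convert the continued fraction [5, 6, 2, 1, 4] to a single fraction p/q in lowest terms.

459/89

Fold from the inside: start with 4/1.
  1 + 1/4 = 5/4
  2 + 4/5 = 14/5
  6 + 5/14 = 89/14
  5 + 14/89 = 459/89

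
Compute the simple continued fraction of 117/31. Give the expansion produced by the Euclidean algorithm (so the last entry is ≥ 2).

117 = 3·31 + 24
31 = 1·24 + 7
24 = 3·7 + 3
7 = 2·3 + 1
3 = 3·1 + 0  (stop)
So 117/31 = [3; 1, 3, 2, 3].

[3; 1, 3, 2, 3]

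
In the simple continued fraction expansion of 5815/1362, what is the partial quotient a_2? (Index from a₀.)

1

5815 = 4·1362 + 367   →  a_0 = 4
1362 = 3·367 + 261   →  a_1 = 3
367 = 1·261 + 106   →  a_2 = 1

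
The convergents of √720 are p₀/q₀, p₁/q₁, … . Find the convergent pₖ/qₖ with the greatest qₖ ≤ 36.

161/6

√720 = [26; 1, 4, 1, 52, …] (period length 4).
Convergents:
  p_0/q_0 = 26/1
  p_1/q_1 = 27/1
  p_2/q_2 = 134/5
  p_3/q_3 = 161/6
  p_4/q_4 = 8506/317
q_3 = 6 ≤ 36 < 317 = q_4, so the answer is 161/6.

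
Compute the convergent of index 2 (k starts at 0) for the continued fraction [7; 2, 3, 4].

52/7

Using pₖ = aₖpₖ₋₁ + pₖ₋₂, qₖ = aₖqₖ₋₁ + qₖ₋₂ (with p₋₁=1, p₋₂=0, q₋₁=0, q₋₂=1):
  k=0: a=7, p=7, q=1
  k=1: a=2, p=15, q=2
  k=2: a=3, p=52, q=7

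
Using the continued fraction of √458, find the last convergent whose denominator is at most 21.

107/5

√458 = [21; 2, 2, 42, …] (period length 3).
Convergents:
  p_0/q_0 = 21/1
  p_1/q_1 = 43/2
  p_2/q_2 = 107/5
  p_3/q_3 = 4537/212
q_2 = 5 ≤ 21 < 212 = q_3, so the answer is 107/5.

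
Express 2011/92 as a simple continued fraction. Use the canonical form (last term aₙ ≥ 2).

2011 = 21×92 + 79
92 = 1×79 + 13
79 = 6×13 + 1
13 = 13×1 + 0  (stop)
So 2011/92 = [21; 1, 6, 13].

[21; 1, 6, 13]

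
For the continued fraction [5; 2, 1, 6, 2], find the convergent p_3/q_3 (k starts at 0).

Using pₖ = aₖpₖ₋₁ + pₖ₋₂, qₖ = aₖqₖ₋₁ + qₖ₋₂ (with p₋₁=1, p₋₂=0, q₋₁=0, q₋₂=1):
  k=0: a=5, p=5, q=1
  k=1: a=2, p=11, q=2
  k=2: a=1, p=16, q=3
  k=3: a=6, p=107, q=20

107/20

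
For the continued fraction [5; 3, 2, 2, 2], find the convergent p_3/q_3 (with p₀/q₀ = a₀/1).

90/17

Using pₖ = aₖpₖ₋₁ + pₖ₋₂, qₖ = aₖqₖ₋₁ + qₖ₋₂ (with p₋₁=1, p₋₂=0, q₋₁=0, q₋₂=1):
  k=0: a=5, p=5, q=1
  k=1: a=3, p=16, q=3
  k=2: a=2, p=37, q=7
  k=3: a=2, p=90, q=17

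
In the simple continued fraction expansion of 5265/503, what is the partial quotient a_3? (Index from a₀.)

5265 = 10·503 + 235   →  a_0 = 10
503 = 2·235 + 33   →  a_1 = 2
235 = 7·33 + 4   →  a_2 = 7
33 = 8·4 + 1   →  a_3 = 8

8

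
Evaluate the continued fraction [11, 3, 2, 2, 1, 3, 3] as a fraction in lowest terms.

Using pₖ = aₖpₖ₋₁ + pₖ₋₂ and qₖ = aₖqₖ₋₁ + qₖ₋₂:
  k=0: a=11, p=11, q=1
  k=1: a=3, p=34, q=3
  k=2: a=2, p=79, q=7
  k=3: a=2, p=192, q=17
  k=4: a=1, p=271, q=24
  k=5: a=3, p=1005, q=89
  k=6: a=3, p=3286, q=291

3286/291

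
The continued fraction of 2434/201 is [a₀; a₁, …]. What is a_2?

2434 = 12·201 + 22   →  a_0 = 12
201 = 9·22 + 3   →  a_1 = 9
22 = 7·3 + 1   →  a_2 = 7

7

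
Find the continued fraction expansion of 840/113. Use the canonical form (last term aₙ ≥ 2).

840 = 7·113 + 49
113 = 2·49 + 15
49 = 3·15 + 4
15 = 3·4 + 3
4 = 1·3 + 1
3 = 3·1 + 0  (stop)
So 840/113 = [7; 2, 3, 3, 1, 3].

[7; 2, 3, 3, 1, 3]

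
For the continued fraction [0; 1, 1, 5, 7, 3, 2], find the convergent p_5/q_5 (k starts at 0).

135/248

Using pₖ = aₖpₖ₋₁ + pₖ₋₂, qₖ = aₖqₖ₋₁ + qₖ₋₂ (with p₋₁=1, p₋₂=0, q₋₁=0, q₋₂=1):
  k=0: a=0, p=0, q=1
  k=1: a=1, p=1, q=1
  k=2: a=1, p=1, q=2
  k=3: a=5, p=6, q=11
  k=4: a=7, p=43, q=79
  k=5: a=3, p=135, q=248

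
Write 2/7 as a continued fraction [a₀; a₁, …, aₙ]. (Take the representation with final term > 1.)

2 = 0·7 + 2
7 = 3·2 + 1
2 = 2·1 + 0  (stop)
So 2/7 = [0; 3, 2].

[0; 3, 2]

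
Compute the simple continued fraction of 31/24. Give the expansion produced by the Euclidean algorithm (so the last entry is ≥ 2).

[1; 3, 2, 3]

31 = 1·24 + 7
24 = 3·7 + 3
7 = 2·3 + 1
3 = 3·1 + 0  (stop)
So 31/24 = [1; 3, 2, 3].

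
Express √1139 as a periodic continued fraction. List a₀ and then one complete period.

[33; 1, 2, 1, 66]

a₀ = ⌊√1139⌋ = 33.
With m₀=0, d₀=1 and mₖ₊₁ = dₖaₖ − mₖ, dₖ₊₁ = (n − mₖ₊₁²)/dₖ, aₖ₊₁ = ⌊(a₀+mₖ₊₁)/dₖ₊₁⌋:
  k=1: m=33, d=50, a=1
  k=2: m=17, d=17, a=2
  k=3: m=17, d=50, a=1
  k=4: m=33, d=1, a=66
d=1 and a=2a₀=66 at k=4, so the next step gives (m, d) = (33, 50) again — its k=1 value — and the period has length 4.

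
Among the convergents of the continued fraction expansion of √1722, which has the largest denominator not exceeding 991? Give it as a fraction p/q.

√1722 = [41; 2, 82, …] (period length 2).
Convergents:
  p_0/q_0 = 41/1
  p_1/q_1 = 83/2
  p_2/q_2 = 6847/165
  p_3/q_3 = 13777/332
  p_4/q_4 = 1136561/27389
q_3 = 332 ≤ 991 < 27389 = q_4, so the answer is 13777/332.

13777/332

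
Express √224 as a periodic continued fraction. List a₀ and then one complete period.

[14; 1, 28]

a₀ = ⌊√224⌋ = 14.
With m₀=0, d₀=1 and mₖ₊₁ = dₖaₖ − mₖ, dₖ₊₁ = (n − mₖ₊₁²)/dₖ, aₖ₊₁ = ⌊(a₀+mₖ₊₁)/dₖ₊₁⌋:
  k=1: m=14, d=28, a=1
  k=2: m=14, d=1, a=28
d=1 and a=2a₀=28 at k=2, so the next step gives (m, d) = (14, 28) again — its k=1 value — and the period has length 2.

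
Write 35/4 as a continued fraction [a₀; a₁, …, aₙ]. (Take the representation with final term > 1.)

35 = 8×4 + 3
4 = 1×3 + 1
3 = 3×1 + 0  (stop)
So 35/4 = [8; 1, 3].

[8; 1, 3]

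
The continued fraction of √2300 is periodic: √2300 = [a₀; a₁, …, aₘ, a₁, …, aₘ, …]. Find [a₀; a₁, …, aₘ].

[47; 1, 22, 1, 94]

a₀ = ⌊√2300⌋ = 47.
With m₀=0, d₀=1 and mₖ₊₁ = dₖaₖ − mₖ, dₖ₊₁ = (n − mₖ₊₁²)/dₖ, aₖ₊₁ = ⌊(a₀+mₖ₊₁)/dₖ₊₁⌋:
  k=1: m=47, d=91, a=1
  k=2: m=44, d=4, a=22
  k=3: m=44, d=91, a=1
  k=4: m=47, d=1, a=94
d=1 and a=2a₀=94 at k=4, so the next step gives (m, d) = (47, 91) again — its k=1 value — and the period has length 4.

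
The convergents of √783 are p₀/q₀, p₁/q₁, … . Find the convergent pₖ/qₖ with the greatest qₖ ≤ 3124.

√783 = [27; 1, 54, …] (period length 2).
Convergents:
  p_0/q_0 = 27/1
  p_1/q_1 = 28/1
  p_2/q_2 = 1539/55
  p_3/q_3 = 1567/56
  p_4/q_4 = 86157/3079
  p_5/q_5 = 87724/3135
q_4 = 3079 ≤ 3124 < 3135 = q_5, so the answer is 86157/3079.

86157/3079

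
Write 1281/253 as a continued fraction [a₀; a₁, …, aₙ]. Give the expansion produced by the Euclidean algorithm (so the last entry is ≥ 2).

1281 = 5·253 + 16
253 = 15·16 + 13
16 = 1·13 + 3
13 = 4·3 + 1
3 = 3·1 + 0  (stop)
So 1281/253 = [5; 15, 1, 4, 3].

[5; 15, 1, 4, 3]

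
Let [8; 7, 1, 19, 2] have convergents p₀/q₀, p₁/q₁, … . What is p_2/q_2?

Using pₖ = aₖpₖ₋₁ + pₖ₋₂, qₖ = aₖqₖ₋₁ + qₖ₋₂ (with p₋₁=1, p₋₂=0, q₋₁=0, q₋₂=1):
  k=0: a=8, p=8, q=1
  k=1: a=7, p=57, q=7
  k=2: a=1, p=65, q=8

65/8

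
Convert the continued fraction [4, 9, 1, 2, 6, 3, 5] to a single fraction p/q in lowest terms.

12675/3089

Fold from the inside: start with 5/1.
  3 + 1/5 = 16/5
  6 + 5/16 = 101/16
  2 + 16/101 = 218/101
  1 + 101/218 = 319/218
  9 + 218/319 = 3089/319
  4 + 319/3089 = 12675/3089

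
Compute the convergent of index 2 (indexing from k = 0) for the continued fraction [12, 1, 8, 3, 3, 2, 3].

116/9

Using pₖ = aₖpₖ₋₁ + pₖ₋₂, qₖ = aₖqₖ₋₁ + qₖ₋₂ (with p₋₁=1, p₋₂=0, q₋₁=0, q₋₂=1):
  k=0: a=12, p=12, q=1
  k=1: a=1, p=13, q=1
  k=2: a=8, p=116, q=9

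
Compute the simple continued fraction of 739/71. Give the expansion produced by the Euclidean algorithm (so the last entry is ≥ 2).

[10; 2, 2, 4, 3]

739 = 10×71 + 29
71 = 2×29 + 13
29 = 2×13 + 3
13 = 4×3 + 1
3 = 3×1 + 0  (stop)
So 739/71 = [10; 2, 2, 4, 3].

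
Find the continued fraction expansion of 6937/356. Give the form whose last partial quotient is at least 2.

6937 = 19×356 + 173
356 = 2×173 + 10
173 = 17×10 + 3
10 = 3×3 + 1
3 = 3×1 + 0  (stop)
So 6937/356 = [19; 2, 17, 3, 3].

[19; 2, 17, 3, 3]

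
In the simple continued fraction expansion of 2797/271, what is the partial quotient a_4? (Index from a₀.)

2

2797 = 10·271 + 87   →  a_0 = 10
271 = 3·87 + 10   →  a_1 = 3
87 = 8·10 + 7   →  a_2 = 8
10 = 1·7 + 3   →  a_3 = 1
7 = 2·3 + 1   →  a_4 = 2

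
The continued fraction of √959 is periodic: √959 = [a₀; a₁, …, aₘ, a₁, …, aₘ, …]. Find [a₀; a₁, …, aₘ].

a₀ = ⌊√959⌋ = 30.
With m₀=0, d₀=1 and mₖ₊₁ = dₖaₖ − mₖ, dₖ₊₁ = (n − mₖ₊₁²)/dₖ, aₖ₊₁ = ⌊(a₀+mₖ₊₁)/dₖ₊₁⌋:
  k=1: m=30, d=59, a=1
  k=2: m=29, d=2, a=29
  k=3: m=29, d=59, a=1
  k=4: m=30, d=1, a=60
d=1 and a=2a₀=60 at k=4, so the next step gives (m, d) = (30, 59) again — its k=1 value — and the period has length 4.

[30; 1, 29, 1, 60]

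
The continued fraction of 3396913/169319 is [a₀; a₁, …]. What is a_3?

3

3396913 = 20·169319 + 10533   →  a_0 = 20
169319 = 16·10533 + 791   →  a_1 = 16
10533 = 13·791 + 250   →  a_2 = 13
791 = 3·250 + 41   →  a_3 = 3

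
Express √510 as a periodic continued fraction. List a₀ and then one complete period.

a₀ = ⌊√510⌋ = 22.
With m₀=0, d₀=1 and mₖ₊₁ = dₖaₖ − mₖ, dₖ₊₁ = (n − mₖ₊₁²)/dₖ, aₖ₊₁ = ⌊(a₀+mₖ₊₁)/dₖ₊₁⌋:
  k=1: m=22, d=26, a=1
  k=2: m=4, d=19, a=1
  k=3: m=15, d=15, a=2
  k=4: m=15, d=19, a=1
  k=5: m=4, d=26, a=1
  k=6: m=22, d=1, a=44
d=1 and a=2a₀=44 at k=6, so the next step gives (m, d) = (22, 26) again — its k=1 value — and the period has length 6.

[22; 1, 1, 2, 1, 1, 44]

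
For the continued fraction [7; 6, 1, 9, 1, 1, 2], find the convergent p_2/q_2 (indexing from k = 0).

50/7

Using pₖ = aₖpₖ₋₁ + pₖ₋₂, qₖ = aₖqₖ₋₁ + qₖ₋₂ (with p₋₁=1, p₋₂=0, q₋₁=0, q₋₂=1):
  k=0: a=7, p=7, q=1
  k=1: a=6, p=43, q=6
  k=2: a=1, p=50, q=7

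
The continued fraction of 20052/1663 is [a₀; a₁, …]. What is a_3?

10

20052 = 12·1663 + 96   →  a_0 = 12
1663 = 17·96 + 31   →  a_1 = 17
96 = 3·31 + 3   →  a_2 = 3
31 = 10·3 + 1   →  a_3 = 10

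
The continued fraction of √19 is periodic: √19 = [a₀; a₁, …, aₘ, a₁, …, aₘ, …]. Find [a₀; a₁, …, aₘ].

a₀ = ⌊√19⌋ = 4.
With m₀=0, d₀=1 and mₖ₊₁ = dₖaₖ − mₖ, dₖ₊₁ = (n − mₖ₊₁²)/dₖ, aₖ₊₁ = ⌊(a₀+mₖ₊₁)/dₖ₊₁⌋:
  k=1: m=4, d=3, a=2
  k=2: m=2, d=5, a=1
  k=3: m=3, d=2, a=3
  k=4: m=3, d=5, a=1
  k=5: m=2, d=3, a=2
  k=6: m=4, d=1, a=8
d=1 and a=2a₀=8 at k=6, so the next step gives (m, d) = (4, 3) again — its k=1 value — and the period has length 6.

[4; 2, 1, 3, 1, 2, 8]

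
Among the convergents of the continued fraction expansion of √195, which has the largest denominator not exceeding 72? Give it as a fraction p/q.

391/28

√195 = [13; 1, 26, …] (period length 2).
Convergents:
  p_0/q_0 = 13/1
  p_1/q_1 = 14/1
  p_2/q_2 = 377/27
  p_3/q_3 = 391/28
  p_4/q_4 = 10543/755
q_3 = 28 ≤ 72 < 755 = q_4, so the answer is 391/28.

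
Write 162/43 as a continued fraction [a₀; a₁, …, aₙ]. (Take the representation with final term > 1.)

[3; 1, 3, 3, 3]

162 = 3·43 + 33
43 = 1·33 + 10
33 = 3·10 + 3
10 = 3·3 + 1
3 = 3·1 + 0  (stop)
So 162/43 = [3; 1, 3, 3, 3].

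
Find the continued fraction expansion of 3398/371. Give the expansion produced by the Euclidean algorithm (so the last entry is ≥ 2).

[9; 6, 3, 2, 8]

3398 = 9×371 + 59
371 = 6×59 + 17
59 = 3×17 + 8
17 = 2×8 + 1
8 = 8×1 + 0  (stop)
So 3398/371 = [9; 6, 3, 2, 8].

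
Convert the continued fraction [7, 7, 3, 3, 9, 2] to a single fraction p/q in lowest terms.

Fold from the inside: start with 2/1.
  9 + 1/2 = 19/2
  3 + 2/19 = 59/19
  3 + 19/59 = 196/59
  7 + 59/196 = 1431/196
  7 + 196/1431 = 10213/1431

10213/1431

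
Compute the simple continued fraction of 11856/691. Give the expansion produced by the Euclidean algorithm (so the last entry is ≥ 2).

[17; 6, 2, 1, 17, 2]

11856 = 17×691 + 109
691 = 6×109 + 37
109 = 2×37 + 35
37 = 1×35 + 2
35 = 17×2 + 1
2 = 2×1 + 0  (stop)
So 11856/691 = [17; 6, 2, 1, 17, 2].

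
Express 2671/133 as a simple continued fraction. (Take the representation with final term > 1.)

2671 = 20*133 + 11
133 = 12*11 + 1
11 = 11*1 + 0  (stop)
So 2671/133 = [20; 12, 11].

[20; 12, 11]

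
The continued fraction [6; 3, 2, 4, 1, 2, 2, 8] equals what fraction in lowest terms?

13353/2123

Fold from the inside: start with 8/1.
  2 + 1/8 = 17/8
  2 + 8/17 = 42/17
  1 + 17/42 = 59/42
  4 + 42/59 = 278/59
  2 + 59/278 = 615/278
  3 + 278/615 = 2123/615
  6 + 615/2123 = 13353/2123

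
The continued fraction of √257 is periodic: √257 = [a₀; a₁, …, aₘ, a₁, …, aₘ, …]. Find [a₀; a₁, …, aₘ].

a₀ = ⌊√257⌋ = 16.
With m₀=0, d₀=1 and mₖ₊₁ = dₖaₖ − mₖ, dₖ₊₁ = (n − mₖ₊₁²)/dₖ, aₖ₊₁ = ⌊(a₀+mₖ₊₁)/dₖ₊₁⌋:
  k=1: m=16, d=1, a=32
d=1 and a=2a₀=32 at k=1, so the next step gives (m, d) = (16, 1) again — its k=1 value — and the period has length 1.

[16; 32]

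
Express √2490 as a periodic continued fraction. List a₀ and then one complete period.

a₀ = ⌊√2490⌋ = 49.
With m₀=0, d₀=1 and mₖ₊₁ = dₖaₖ − mₖ, dₖ₊₁ = (n − mₖ₊₁²)/dₖ, aₖ₊₁ = ⌊(a₀+mₖ₊₁)/dₖ₊₁⌋:
  k=1: m=49, d=89, a=1
  k=2: m=40, d=10, a=8
  k=3: m=40, d=89, a=1
  k=4: m=49, d=1, a=98
d=1 and a=2a₀=98 at k=4, so the next step gives (m, d) = (49, 89) again — its k=1 value — and the period has length 4.

[49; 1, 8, 1, 98]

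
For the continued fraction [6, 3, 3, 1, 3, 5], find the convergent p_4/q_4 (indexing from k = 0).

309/49

Using pₖ = aₖpₖ₋₁ + pₖ₋₂, qₖ = aₖqₖ₋₁ + qₖ₋₂ (with p₋₁=1, p₋₂=0, q₋₁=0, q₋₂=1):
  k=0: a=6, p=6, q=1
  k=1: a=3, p=19, q=3
  k=2: a=3, p=63, q=10
  k=3: a=1, p=82, q=13
  k=4: a=3, p=309, q=49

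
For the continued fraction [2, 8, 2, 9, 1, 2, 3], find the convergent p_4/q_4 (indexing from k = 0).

Using pₖ = aₖpₖ₋₁ + pₖ₋₂, qₖ = aₖqₖ₋₁ + qₖ₋₂ (with p₋₁=1, p₋₂=0, q₋₁=0, q₋₂=1):
  k=0: a=2, p=2, q=1
  k=1: a=8, p=17, q=8
  k=2: a=2, p=36, q=17
  k=3: a=9, p=341, q=161
  k=4: a=1, p=377, q=178

377/178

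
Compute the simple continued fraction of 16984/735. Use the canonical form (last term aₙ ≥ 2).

[23; 9, 3, 3, 2, 3]

16984 = 23×735 + 79
735 = 9×79 + 24
79 = 3×24 + 7
24 = 3×7 + 3
7 = 2×3 + 1
3 = 3×1 + 0  (stop)
So 16984/735 = [23; 9, 3, 3, 2, 3].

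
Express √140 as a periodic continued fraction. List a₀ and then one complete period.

a₀ = ⌊√140⌋ = 11.
With m₀=0, d₀=1 and mₖ₊₁ = dₖaₖ − mₖ, dₖ₊₁ = (n − mₖ₊₁²)/dₖ, aₖ₊₁ = ⌊(a₀+mₖ₊₁)/dₖ₊₁⌋:
  k=1: m=11, d=19, a=1
  k=2: m=8, d=4, a=4
  k=3: m=8, d=19, a=1
  k=4: m=11, d=1, a=22
d=1 and a=2a₀=22 at k=4, so the next step gives (m, d) = (11, 19) again — its k=1 value — and the period has length 4.

[11; 1, 4, 1, 22]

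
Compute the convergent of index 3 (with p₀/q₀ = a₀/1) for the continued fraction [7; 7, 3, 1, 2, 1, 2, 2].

207/29

Using pₖ = aₖpₖ₋₁ + pₖ₋₂, qₖ = aₖqₖ₋₁ + qₖ₋₂ (with p₋₁=1, p₋₂=0, q₋₁=0, q₋₂=1):
  k=0: a=7, p=7, q=1
  k=1: a=7, p=50, q=7
  k=2: a=3, p=157, q=22
  k=3: a=1, p=207, q=29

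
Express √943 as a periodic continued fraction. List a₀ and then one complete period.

a₀ = ⌊√943⌋ = 30.
With m₀=0, d₀=1 and mₖ₊₁ = dₖaₖ − mₖ, dₖ₊₁ = (n − mₖ₊₁²)/dₖ, aₖ₊₁ = ⌊(a₀+mₖ₊₁)/dₖ₊₁⌋:
  k=1: m=30, d=43, a=1
  k=2: m=13, d=18, a=2
  k=3: m=23, d=23, a=2
  k=4: m=23, d=18, a=2
  k=5: m=13, d=43, a=1
  k=6: m=30, d=1, a=60
d=1 and a=2a₀=60 at k=6, so the next step gives (m, d) = (30, 43) again — its k=1 value — and the period has length 6.

[30; 1, 2, 2, 2, 1, 60]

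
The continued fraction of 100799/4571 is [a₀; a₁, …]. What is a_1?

19

100799 = 22·4571 + 237   →  a_0 = 22
4571 = 19·237 + 68   →  a_1 = 19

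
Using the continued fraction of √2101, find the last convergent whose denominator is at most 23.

√2101 = [45; 1, 5, 8, 5, 1, 90, …] (period length 6).
Convergents:
  p_0/q_0 = 45/1
  p_1/q_1 = 46/1
  p_2/q_2 = 275/6
  p_3/q_3 = 2246/49
q_2 = 6 ≤ 23 < 49 = q_3, so the answer is 275/6.

275/6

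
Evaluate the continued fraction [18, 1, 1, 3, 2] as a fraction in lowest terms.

Fold from the inside: start with 2/1.
  3 + 1/2 = 7/2
  1 + 2/7 = 9/7
  1 + 7/9 = 16/9
  18 + 9/16 = 297/16

297/16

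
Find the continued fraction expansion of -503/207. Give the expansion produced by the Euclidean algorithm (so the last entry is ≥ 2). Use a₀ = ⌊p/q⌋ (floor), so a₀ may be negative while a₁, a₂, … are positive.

[-3; 1, 1, 3, 14, 2]

-503 = -3×207 + 118
207 = 1×118 + 89
118 = 1×89 + 29
89 = 3×29 + 2
29 = 14×2 + 1
2 = 2×1 + 0  (stop)
So -503/207 = [-3; 1, 1, 3, 14, 2].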